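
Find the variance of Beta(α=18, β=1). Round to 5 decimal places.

μ = 18/19 = 0.947368; Var = μ(1−μ)/(α+β+1) = 0.0498615/20 = 0.00249.

0.00249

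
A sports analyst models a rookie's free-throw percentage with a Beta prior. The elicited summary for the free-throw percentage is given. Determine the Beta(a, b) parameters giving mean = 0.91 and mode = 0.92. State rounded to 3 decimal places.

With s = a+b: μ = a/s and mode = (a−1)/(s−2). Eliminating a = μs,
μs − 1 = m(s−2) ⇒ s(μ−m) = 1−2m ⇒ s = -0.84/-0.01 = 84.0000.
So a = μs = 76.440, b = (1−μ)s = 7.560.

a = 76.440, b = 7.560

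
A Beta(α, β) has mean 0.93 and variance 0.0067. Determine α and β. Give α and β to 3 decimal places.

α = 8.106, β = 0.610

Write ν = α+β; then α = μν and Var = μ(1−μ)/(ν+1).
ν = μ(1−μ)/Var − 1 = 0.0651/0.0067 − 1 = 8.7164.
α = 0.93·8.7164 = 8.106, β = 0.07·8.7164 = 0.610.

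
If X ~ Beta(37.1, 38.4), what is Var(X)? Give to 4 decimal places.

α+β = 75.5 and αβ = 1424.64, so Var = αβ/[(α+β)²(α+β+1)] = 1424.64/436069.125 = 0.0033.

0.0033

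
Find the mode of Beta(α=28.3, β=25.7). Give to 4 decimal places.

0.5250

With α,β > 1, mode = (α−1)/(α+β−2) = 27.3/52.0 = 0.5250.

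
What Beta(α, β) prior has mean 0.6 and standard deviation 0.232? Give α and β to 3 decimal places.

First σ² = 0.053824. Setting α = μn, β = (1−μ)n with n = α+β,
μ(1−μ)/(n+1) = 0.053824 ⇒ n+1 = 0.24/0.053824 = 4.4590 ⇒ n = 3.4590.
Hence α = 0.6×3.4590 = 2.075, β = 0.4×3.4590 = 1.384.

α = 2.075, β = 1.384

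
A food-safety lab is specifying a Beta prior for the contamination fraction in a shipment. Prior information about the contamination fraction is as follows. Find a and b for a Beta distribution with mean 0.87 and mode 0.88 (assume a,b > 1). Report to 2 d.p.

With s = a+b: μ = a/s and mode = (a−1)/(s−2). Eliminating a = μs,
μs − 1 = m(s−2) ⇒ s(μ−m) = 1−2m ⇒ s = -0.76/-0.01 = 76.0000.
So a = μs = 66.12, b = (1−μ)s = 9.88.

a = 66.12, b = 9.88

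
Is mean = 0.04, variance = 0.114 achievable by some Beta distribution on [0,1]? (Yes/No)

No

A Beta with mean μ has variance μ(1−μ)/(α+β+1) < μ(1−μ).
Here μ(1−μ) = 0.04×0.96 = 0.0384, and 0.114 ≥ 0.0384.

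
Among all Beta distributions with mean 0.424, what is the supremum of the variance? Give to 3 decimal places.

0.244

For fixed mean μ the Beta variance is μ(1−μ)/(α+β+1), increasing as α+β decreases.
Its least upper bound (not attained) is μ(1−μ) = 0.424·0.576 = 0.244.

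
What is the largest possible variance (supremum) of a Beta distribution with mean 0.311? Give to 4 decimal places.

0.2143

Var = μ(1−μ)/(α+β+1), which approaches μ(1−μ) as α+β → 0.
So the supremum is μ(1−μ) = 0.311×0.689 = 0.2143.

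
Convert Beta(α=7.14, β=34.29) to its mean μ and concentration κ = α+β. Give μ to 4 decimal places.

κ = α+β = 7.14+34.29 = 41.43; μ = α/κ = 7.14/41.43 = 0.1723.

μ = 0.1723, κ = 41.43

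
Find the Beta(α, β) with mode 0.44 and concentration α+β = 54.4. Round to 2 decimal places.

For α,β>1 the mode is (α−1)/(α+β−2), so α = mode·(κ−2)+1 = 0.44×52.4+1 = 24.06.
And β = (1−mode)·(κ−2)+1 = 0.56×52.4+1 = 30.34.

α = 24.06, β = 30.34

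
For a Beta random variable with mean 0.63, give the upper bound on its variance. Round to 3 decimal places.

0.233

For fixed mean μ the Beta variance is μ(1−μ)/(α+β+1), increasing as α+β decreases.
Its least upper bound (not attained) is μ(1−μ) = 0.63·0.37 = 0.233.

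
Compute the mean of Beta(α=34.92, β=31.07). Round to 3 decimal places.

0.529

E[X] = α/(α+β) = 34.92/65.99 = 0.529.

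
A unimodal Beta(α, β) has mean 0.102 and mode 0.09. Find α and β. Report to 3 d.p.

With s = α+β: μ = α/s and mode = (α−1)/(s−2). Eliminating α = μs,
μs − 1 = m(s−2) ⇒ s(μ−m) = 1−2m ⇒ s = 0.82/0.012 = 68.3333.
So α = μs = 6.970, β = (1−μ)s = 61.363.

α = 6.970, β = 61.363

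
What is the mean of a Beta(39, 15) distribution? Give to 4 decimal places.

E[X] = α/(α+β) = 39/54 = 0.7222.

0.7222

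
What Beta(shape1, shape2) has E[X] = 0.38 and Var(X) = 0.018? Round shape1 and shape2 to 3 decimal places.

Let s = shape1+shape2. The Beta variance is μ(1−μ)/(s+1).
So s+1 = μ(1−μ)/σ² = (0.38×0.62)/0.018 = 0.2356/0.018 = 13.0889, giving s = 12.0889.
Then shape1 = μs = 0.38×12.0889 = 4.594 and shape2 = (1−μ)s = 0.62×12.0889 = 7.495.

shape1 = 4.594, shape2 = 7.495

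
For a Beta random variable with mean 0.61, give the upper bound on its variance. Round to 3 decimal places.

For fixed mean μ the Beta variance is μ(1−μ)/(α+β+1), increasing as α+β decreases.
Its least upper bound (not attained) is μ(1−μ) = 0.61·0.39 = 0.238.

0.238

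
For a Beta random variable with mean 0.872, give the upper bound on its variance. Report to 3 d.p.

0.112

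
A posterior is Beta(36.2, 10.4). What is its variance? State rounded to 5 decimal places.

0.00364

α+β = 46.6 and αβ = 376.48, so Var = αβ/[(α+β)²(α+β+1)] = 376.48/103366.256 = 0.00364.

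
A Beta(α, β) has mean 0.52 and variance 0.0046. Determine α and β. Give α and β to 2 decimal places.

α = 27.70, β = 25.57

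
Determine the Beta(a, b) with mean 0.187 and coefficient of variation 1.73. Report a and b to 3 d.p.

a = 0.085, b = 0.368

σ = CV·μ = 1.73×0.187 = 0.32351, so σ² = 0.104659.
s+1 = μ(1−μ)/σ² = 0.152031/0.104659 = 1.4526, so s = a+b = 0.4526.
a = μs = 0.085, b = (1−μ)s = 0.368.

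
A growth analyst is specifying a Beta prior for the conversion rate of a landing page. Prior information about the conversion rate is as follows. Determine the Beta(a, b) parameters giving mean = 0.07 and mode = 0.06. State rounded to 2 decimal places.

Let s = a+b. Mean gives a = μs = 0.07s; mode gives (a−1)/(s−2) = 0.06.
Substituting: 0.07s − 1 = 0.06(s−2) = 0.06s − 0.12, so 0.01s = 0.88 and s = 88.0000.
Then a = 0.07×88.0000 = 6.16 and b = s−a = 81.84.

a = 6.16, b = 81.84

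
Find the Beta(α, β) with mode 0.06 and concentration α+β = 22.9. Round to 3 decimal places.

α = 2.254, β = 20.646

For α,β>1 the mode is (α−1)/(α+β−2), so α = mode·(κ−2)+1 = 0.06×20.9+1 = 2.254.
And β = (1−mode)·(κ−2)+1 = 0.94×20.9+1 = 20.646.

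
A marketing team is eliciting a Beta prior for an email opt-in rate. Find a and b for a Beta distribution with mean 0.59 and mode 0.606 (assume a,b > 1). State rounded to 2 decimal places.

a = 7.82, b = 5.43

Let s = a+b. Mean gives a = μs = 0.59s; mode gives (a−1)/(s−2) = 0.606.
Substituting: 0.59s − 1 = 0.606(s−2) = 0.606s − 1.212, so -0.016s = -0.212 and s = 13.2500.
Then a = 0.59×13.2500 = 7.82 and b = s−a = 5.43.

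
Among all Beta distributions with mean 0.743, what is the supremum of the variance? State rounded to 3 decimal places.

0.191

For fixed mean μ the Beta variance is μ(1−μ)/(α+β+1), increasing as α+β decreases.
Its least upper bound (not attained) is μ(1−μ) = 0.743·0.257 = 0.191.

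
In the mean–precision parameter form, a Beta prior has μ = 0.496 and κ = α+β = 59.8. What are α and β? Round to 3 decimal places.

Split κ in proportion μ : (1−μ): α = 0.496·59.8 = 29.661, β = 59.8 − 29.661 = 30.139.

α = 29.661, β = 30.139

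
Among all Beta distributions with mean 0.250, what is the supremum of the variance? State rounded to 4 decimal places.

For fixed mean μ the Beta variance is μ(1−μ)/(α+β+1), increasing as α+β decreases.
Its least upper bound (not attained) is μ(1−μ) = 0.250·0.750 = 0.1875.

0.1875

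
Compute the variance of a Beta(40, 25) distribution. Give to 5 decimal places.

Var = αβ/[(α+β)²(α+β+1)] = (40×25)/(65²×66) = 1000/278850 = 0.00359.

0.00359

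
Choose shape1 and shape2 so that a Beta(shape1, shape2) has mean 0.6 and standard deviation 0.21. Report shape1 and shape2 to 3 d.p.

shape1 = 2.665, shape2 = 1.777

σ² = 0.21² = 0.0441.
With s = shape1+shape2, Var = μ(1−μ)/(s+1), so s+1 = (0.6×0.4)/0.0441 = 5.4422 and s = 4.4422.
shape1 = μs = 2.665, shape2 = (1−μ)s = 1.777.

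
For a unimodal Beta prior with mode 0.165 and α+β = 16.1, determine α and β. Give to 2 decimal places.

Since the density peak of Beta(α,β) is at (α−1)/(α+β−2),
α = 1 + 0.165(16.1−2) = 3.33 and β = 16.1 − 3.33 = 12.77.

α = 3.33, β = 12.77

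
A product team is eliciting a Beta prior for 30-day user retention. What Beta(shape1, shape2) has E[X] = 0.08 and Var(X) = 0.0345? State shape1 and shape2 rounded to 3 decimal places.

By moment matching, shape1+shape2 = μ(1−μ)/σ² − 1 = (0.08·0.92)/0.0345 − 1 = 2.1333 − 1 = 1.1333.
Since shape1/(shape1+shape2) = μ, shape1 = 0.08·1.1333 = 0.091 and shape2 = 0.92·1.1333 = 1.043.

shape1 = 0.091, shape2 = 1.043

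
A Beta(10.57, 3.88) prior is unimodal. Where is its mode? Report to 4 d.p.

With α,β > 1, mode = (α−1)/(α+β−2) = 9.57/12.45 = 0.7687.

0.7687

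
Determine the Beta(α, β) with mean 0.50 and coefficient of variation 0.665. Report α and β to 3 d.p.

σ = CV·μ = 0.665×0.50 = 0.33250, so σ² = 0.110556.
s+1 = μ(1−μ)/σ² = 0.2500/0.110556 = 2.2613, so s = α+β = 1.2613.
α = μs = 0.631, β = (1−μ)s = 0.631.

α = 0.631, β = 0.631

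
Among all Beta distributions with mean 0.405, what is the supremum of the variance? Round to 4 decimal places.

For fixed mean μ the Beta variance is μ(1−μ)/(α+β+1), increasing as α+β decreases.
Its least upper bound (not attained) is μ(1−μ) = 0.405·0.595 = 0.2410.

0.2410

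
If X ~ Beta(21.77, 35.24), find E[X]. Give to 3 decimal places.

The Beta mean is α/(α+β) = 21.77/(21.77+35.24) = 0.382.

0.382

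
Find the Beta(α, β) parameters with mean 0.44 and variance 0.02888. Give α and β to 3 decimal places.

Let s = α+β. The Beta variance is μ(1−μ)/(s+1).
So s+1 = μ(1−μ)/σ² = (0.44×0.56)/0.02888 = 0.2464/0.02888 = 8.5319, giving s = 7.5319.
Then α = μs = 0.44×7.5319 = 3.314 and β = (1−μ)s = 0.56×7.5319 = 4.218.

α = 3.314, β = 4.218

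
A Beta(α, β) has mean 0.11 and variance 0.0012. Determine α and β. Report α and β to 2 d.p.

α = 8.86, β = 71.72

Write ν = α+β; then α = μν and Var = μ(1−μ)/(ν+1).
ν = μ(1−μ)/Var − 1 = 0.0979/0.0012 − 1 = 80.5833.
α = 0.11·80.5833 = 8.86, β = 0.89·80.5833 = 71.72.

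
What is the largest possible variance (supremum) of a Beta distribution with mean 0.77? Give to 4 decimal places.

Var = μ(1−μ)/(α+β+1), which approaches μ(1−μ) as α+β → 0.
So the supremum is μ(1−μ) = 0.77×0.23 = 0.1771.

0.1771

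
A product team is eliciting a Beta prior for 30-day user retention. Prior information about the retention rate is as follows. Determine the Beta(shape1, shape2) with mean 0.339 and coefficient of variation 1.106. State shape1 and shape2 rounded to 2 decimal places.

shape1 = 0.20, shape2 = 0.39

σ = CV·μ = 1.106×0.339 = 0.37493, so σ² = 0.140576.
s+1 = μ(1−μ)/σ² = 0.224079/0.140576 = 1.5940, so s = shape1+shape2 = 0.5940.
shape1 = μs = 0.20, shape2 = (1−μ)s = 0.39.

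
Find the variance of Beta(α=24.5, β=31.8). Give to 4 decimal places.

Var = αβ/[(α+β)²(α+β+1)] = (24.5×31.8)/(56.3²×57.3) = 779.10/181623.237 = 0.0043.

0.0043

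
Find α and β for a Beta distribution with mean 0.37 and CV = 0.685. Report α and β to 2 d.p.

α = 0.97, β = 1.66

Var = (CV·μ)² = (0.685×0.37)² = 0.064237.
α+β = μ(1−μ)/Var − 1 = 0.2331/0.064237 − 1 = 2.6288.
Thus α = 0.37·2.6288 = 0.97 and β = 0.63·2.6288 = 1.66.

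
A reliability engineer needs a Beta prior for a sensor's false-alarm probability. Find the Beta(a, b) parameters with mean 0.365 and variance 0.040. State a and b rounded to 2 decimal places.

a = 1.75, b = 3.04

Let s = a+b. The Beta variance is μ(1−μ)/(s+1).
So s+1 = μ(1−μ)/σ² = (0.365×0.635)/0.040 = 0.231775/0.040 = 5.7944, giving s = 4.7944.
Then a = μs = 0.365×4.7944 = 1.75 and b = (1−μ)s = 0.635×4.7944 = 3.04.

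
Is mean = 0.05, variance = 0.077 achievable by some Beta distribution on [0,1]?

No

For any Beta, Var(X) < E[X]·(1−E[X]).
Here μ(1−μ) = 0.05×0.95 = 0.0475, and 0.077 ≥ 0.0475.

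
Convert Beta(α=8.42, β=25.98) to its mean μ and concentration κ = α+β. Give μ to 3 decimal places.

κ = α+β = 8.42+25.98 = 34.40; μ = α/κ = 8.42/34.40 = 0.245.

μ = 0.245, κ = 34.40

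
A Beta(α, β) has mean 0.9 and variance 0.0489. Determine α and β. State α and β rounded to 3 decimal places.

Write ν = α+β; then α = μν and Var = μ(1−μ)/(ν+1).
ν = μ(1−μ)/Var − 1 = 0.09/0.0489 − 1 = 0.8405.
α = 0.9·0.8405 = 0.756, β = 0.1·0.8405 = 0.084.

α = 0.756, β = 0.084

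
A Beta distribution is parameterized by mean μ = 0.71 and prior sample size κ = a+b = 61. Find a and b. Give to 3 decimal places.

Split κ in proportion μ : (1−μ): a = 0.71·61 = 43.310, b = 61 − 43.310 = 17.690.

a = 43.310, b = 17.690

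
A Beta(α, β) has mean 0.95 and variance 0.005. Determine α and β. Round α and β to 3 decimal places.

α = 8.075, β = 0.425

Let s = α+β. The Beta variance is μ(1−μ)/(s+1).
So s+1 = μ(1−μ)/σ² = (0.95×0.05)/0.005 = 0.0475/0.005 = 9.5000, giving s = 8.5000.
Then α = μs = 0.95×8.5000 = 8.075 and β = (1−μ)s = 0.05×8.5000 = 0.425.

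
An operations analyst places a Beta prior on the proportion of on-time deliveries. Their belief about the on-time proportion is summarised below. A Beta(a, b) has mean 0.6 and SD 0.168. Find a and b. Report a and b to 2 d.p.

a = 4.50, b = 3.00

σ² = 0.168² = 0.028224.
With s = a+b, Var = μ(1−μ)/(s+1), so s+1 = (0.6×0.4)/0.028224 = 8.5034 and s = 7.5034.
a = μs = 4.50, b = (1−μ)s = 3.00.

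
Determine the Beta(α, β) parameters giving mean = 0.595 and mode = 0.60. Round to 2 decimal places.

Let s = α+β. Mean gives α = μs = 0.595s; mode gives (α−1)/(s−2) = 0.60.
Substituting: 0.595s − 1 = 0.60(s−2) = 0.60s − 1.20, so -0.005s = -0.20 and s = 40.0000.
Then α = 0.595×40.0000 = 23.80 and β = s−α = 16.20.

α = 23.80, β = 16.20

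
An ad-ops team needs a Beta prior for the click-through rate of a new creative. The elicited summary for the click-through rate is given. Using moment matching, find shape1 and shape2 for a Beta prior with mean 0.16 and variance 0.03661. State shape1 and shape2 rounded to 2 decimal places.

shape1 = 0.43, shape2 = 2.24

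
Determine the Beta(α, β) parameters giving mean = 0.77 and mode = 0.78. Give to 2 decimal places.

α = 43.12, β = 12.88

Let s = α+β. Mean gives α = μs = 0.77s; mode gives (α−1)/(s−2) = 0.78.
Substituting: 0.77s − 1 = 0.78(s−2) = 0.78s − 1.56, so -0.01s = -0.56 and s = 56.0000.
Then α = 0.77×56.0000 = 43.12 and β = s−α = 12.88.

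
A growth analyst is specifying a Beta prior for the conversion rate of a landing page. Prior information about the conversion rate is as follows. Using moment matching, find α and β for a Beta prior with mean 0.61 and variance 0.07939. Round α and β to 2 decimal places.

α = 1.22, β = 0.78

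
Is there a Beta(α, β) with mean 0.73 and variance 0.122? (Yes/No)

Yes

A Beta with mean μ has variance μ(1−μ)/(α+β+1) < μ(1−μ).
Here μ(1−μ) = 0.73×0.27 = 0.1971, and 0.122 < 0.1971.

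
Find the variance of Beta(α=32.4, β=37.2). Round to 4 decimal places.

0.0035

μ = 32.4/69.6 = 0.465517; Var = μ(1−μ)/(α+β+1) = 0.2488109/70.6 = 0.0035.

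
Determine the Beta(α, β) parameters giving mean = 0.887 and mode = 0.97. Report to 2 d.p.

α = 10.05, β = 1.28

Let s = α+β. Mean gives α = μs = 0.887s; mode gives (α−1)/(s−2) = 0.97.
Substituting: 0.887s − 1 = 0.97(s−2) = 0.97s − 1.94, so -0.083s = -0.94 and s = 11.3253.
Then α = 0.887×11.3253 = 10.05 and β = s−α = 1.28.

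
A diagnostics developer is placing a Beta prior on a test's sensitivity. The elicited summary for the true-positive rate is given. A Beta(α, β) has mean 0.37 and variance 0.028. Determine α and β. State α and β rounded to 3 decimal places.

α = 2.710, β = 4.615

Write ν = α+β; then α = μν and Var = μ(1−μ)/(ν+1).
ν = μ(1−μ)/Var − 1 = 0.2331/0.028 − 1 = 7.3250.
α = 0.37·7.3250 = 2.710, β = 0.63·7.3250 = 4.615.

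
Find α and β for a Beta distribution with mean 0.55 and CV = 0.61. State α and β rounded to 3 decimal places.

α = 0.659, β = 0.539

σ = CV·μ = 0.61×0.55 = 0.33550, so σ² = 0.112560.
s+1 = μ(1−μ)/σ² = 0.2475/0.112560 = 2.1988, so s = α+β = 1.1988.
α = μs = 0.659, β = (1−μ)s = 0.539.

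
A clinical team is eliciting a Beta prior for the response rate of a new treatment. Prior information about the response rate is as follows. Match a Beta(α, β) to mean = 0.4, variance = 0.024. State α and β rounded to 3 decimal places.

α = 3.600, β = 5.400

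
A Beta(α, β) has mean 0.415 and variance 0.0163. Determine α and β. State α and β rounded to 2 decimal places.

Write ν = α+β; then α = μν and Var = μ(1−μ)/(ν+1).
ν = μ(1−μ)/Var − 1 = 0.242775/0.0163 − 1 = 13.8942.
α = 0.415·13.8942 = 5.77, β = 0.585·13.8942 = 8.13.

α = 5.77, β = 8.13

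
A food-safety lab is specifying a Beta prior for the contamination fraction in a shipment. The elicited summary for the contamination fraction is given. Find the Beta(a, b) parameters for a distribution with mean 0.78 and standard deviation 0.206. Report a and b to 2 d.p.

σ² = 0.206² = 0.042436.
With s = a+b, Var = μ(1−μ)/(s+1), so s+1 = (0.78×0.22)/0.042436 = 4.0437 and s = 3.0437.
a = μs = 2.37, b = (1−μ)s = 0.67.

a = 2.37, b = 0.67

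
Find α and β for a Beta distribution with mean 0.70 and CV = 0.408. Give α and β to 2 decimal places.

Var = (CV·μ)² = (0.408×0.70)² = 0.081567.
α+β = μ(1−μ)/Var − 1 = 0.2100/0.081567 − 1 = 1.5746.
Thus α = 0.70·1.5746 = 1.10 and β = 0.30·1.5746 = 0.47.

α = 1.10, β = 0.47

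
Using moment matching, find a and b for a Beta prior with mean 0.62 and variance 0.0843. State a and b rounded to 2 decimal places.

a = 1.11, b = 0.68

Let s = a+b. The Beta variance is μ(1−μ)/(s+1).
So s+1 = μ(1−μ)/σ² = (0.62×0.38)/0.0843 = 0.2356/0.0843 = 2.7948, giving s = 1.7948.
Then a = μs = 0.62×1.7948 = 1.11 and b = (1−μ)s = 0.38×1.7948 = 0.68.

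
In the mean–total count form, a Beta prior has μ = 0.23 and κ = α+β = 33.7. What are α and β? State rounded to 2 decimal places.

α = 7.75, β = 25.95

Split κ in proportion μ : (1−μ): α = 0.23·33.7 = 7.75, β = 33.7 − 7.75 = 25.95.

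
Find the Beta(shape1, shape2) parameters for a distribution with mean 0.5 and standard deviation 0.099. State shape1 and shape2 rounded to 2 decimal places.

shape1 = 12.25, shape2 = 12.25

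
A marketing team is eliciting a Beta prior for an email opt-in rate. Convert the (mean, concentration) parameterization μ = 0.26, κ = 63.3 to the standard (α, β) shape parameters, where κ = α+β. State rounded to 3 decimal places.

α = 16.458, β = 46.842

Split κ in proportion μ : (1−μ): α = 0.26·63.3 = 16.458, β = 63.3 − 16.458 = 46.842.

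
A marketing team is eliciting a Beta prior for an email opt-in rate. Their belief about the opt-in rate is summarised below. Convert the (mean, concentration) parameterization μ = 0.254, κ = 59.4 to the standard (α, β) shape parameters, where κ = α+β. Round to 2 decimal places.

Split κ in proportion μ : (1−μ): α = 0.254·59.4 = 15.09, β = 59.4 − 15.09 = 44.31.

α = 15.09, β = 44.31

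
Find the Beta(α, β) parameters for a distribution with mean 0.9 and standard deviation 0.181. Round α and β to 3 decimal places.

α = 1.572, β = 0.175

σ² = 0.181² = 0.032761.
With s = α+β, Var = μ(1−μ)/(s+1), so s+1 = (0.9×0.1)/0.032761 = 2.7472 and s = 1.7472.
α = μs = 1.572, β = (1−μ)s = 0.175.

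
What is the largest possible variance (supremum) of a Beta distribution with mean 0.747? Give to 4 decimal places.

Var = μ(1−μ)/(α+β+1), which approaches μ(1−μ) as α+β → 0.
So the supremum is μ(1−μ) = 0.747×0.253 = 0.1890.

0.1890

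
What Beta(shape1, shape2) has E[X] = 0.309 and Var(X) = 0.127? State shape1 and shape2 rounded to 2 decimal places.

Write ν = shape1+shape2; then shape1 = μν and Var = μ(1−μ)/(ν+1).
ν = μ(1−μ)/Var − 1 = 0.213519/0.127 − 1 = 0.6813.
shape1 = 0.309·0.6813 = 0.21, shape2 = 0.691·0.6813 = 0.47.

shape1 = 0.21, shape2 = 0.47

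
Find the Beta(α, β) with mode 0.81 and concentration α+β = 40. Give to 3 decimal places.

Since the density peak of Beta(α,β) is at (α−1)/(α+β−2),
α = 1 + 0.81(40−2) = 31.780 and β = 40 − 31.780 = 8.220.

α = 31.780, β = 8.220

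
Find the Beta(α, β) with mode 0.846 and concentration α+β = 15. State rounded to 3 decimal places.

Mode = (α−1)/(κ−2) with κ = α+β, so α−1 = 0.846·13 = 10.998.
α = 11.998; β = κ − α = 3.002.

α = 11.998, β = 3.002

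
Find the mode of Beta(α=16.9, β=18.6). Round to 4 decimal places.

The density x^(α−1)(1−x)^(β−1) is maximised at (α−1)/(α+β−2) = 15.9/33.5 = 0.4746.

0.4746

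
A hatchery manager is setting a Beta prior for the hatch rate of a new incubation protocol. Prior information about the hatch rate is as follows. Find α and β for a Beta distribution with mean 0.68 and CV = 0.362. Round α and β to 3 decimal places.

Var = (CV·μ)² = (0.362×0.68)² = 0.060595.
α+β = μ(1−μ)/Var − 1 = 0.2176/0.060595 − 1 = 2.5911.
Thus α = 0.68·2.5911 = 1.762 and β = 0.32·2.5911 = 0.829.

α = 1.762, β = 0.829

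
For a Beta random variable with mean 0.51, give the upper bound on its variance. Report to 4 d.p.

For fixed mean μ the Beta variance is μ(1−μ)/(α+β+1), increasing as α+β decreases.
Its least upper bound (not attained) is μ(1−μ) = 0.51·0.49 = 0.2499.

0.2499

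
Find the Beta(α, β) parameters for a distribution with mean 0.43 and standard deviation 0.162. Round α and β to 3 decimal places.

α = 3.586, β = 4.753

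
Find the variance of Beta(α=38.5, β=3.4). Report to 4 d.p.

0.0017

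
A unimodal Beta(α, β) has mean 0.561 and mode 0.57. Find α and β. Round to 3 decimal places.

α = 8.727, β = 6.829

Let s = α+β. Mean gives α = μs = 0.561s; mode gives (α−1)/(s−2) = 0.57.
Substituting: 0.561s − 1 = 0.57(s−2) = 0.57s − 1.14, so -0.009s = -0.14 and s = 15.5556.
Then α = 0.561×15.5556 = 8.727 and β = s−α = 6.829.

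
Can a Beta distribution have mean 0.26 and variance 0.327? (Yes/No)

For any Beta, Var(X) < E[X]·(1−E[X]).
Here μ(1−μ) = 0.26×0.74 = 0.1924, and 0.327 ≥ 0.1924.

No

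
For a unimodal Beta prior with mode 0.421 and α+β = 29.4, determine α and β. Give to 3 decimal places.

Since the density peak of Beta(α,β) is at (α−1)/(α+β−2),
α = 1 + 0.421(29.4−2) = 12.535 and β = 29.4 − 12.535 = 16.865.

α = 12.535, β = 16.865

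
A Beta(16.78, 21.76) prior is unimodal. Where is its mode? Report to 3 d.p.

0.432

The density x^(α−1)(1−x)^(β−1) is maximised at (α−1)/(α+β−2) = 15.78/36.54 = 0.432.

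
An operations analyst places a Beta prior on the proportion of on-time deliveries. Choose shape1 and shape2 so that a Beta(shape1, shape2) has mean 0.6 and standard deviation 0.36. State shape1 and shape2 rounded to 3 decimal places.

shape1 = 0.511, shape2 = 0.341

σ² = 0.36² = 0.1296.
With s = shape1+shape2, Var = μ(1−μ)/(s+1), so s+1 = (0.6×0.4)/0.1296 = 1.8519 and s = 0.8519.
shape1 = μs = 0.511, shape2 = (1−μ)s = 0.341.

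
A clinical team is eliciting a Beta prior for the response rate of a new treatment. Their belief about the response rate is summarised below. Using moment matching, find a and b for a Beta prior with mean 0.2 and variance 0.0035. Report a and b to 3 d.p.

Write ν = a+b; then a = μν and Var = μ(1−μ)/(ν+1).
ν = μ(1−μ)/Var − 1 = 0.16/0.0035 − 1 = 44.7143.
a = 0.2·44.7143 = 8.943, b = 0.8·44.7143 = 35.771.

a = 8.943, b = 35.771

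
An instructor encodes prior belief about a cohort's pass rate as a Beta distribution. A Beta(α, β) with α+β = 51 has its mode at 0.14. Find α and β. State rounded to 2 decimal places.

Since the density peak of Beta(α,β) is at (α−1)/(α+β−2),
α = 1 + 0.14(51−2) = 7.86 and β = 51 − 7.86 = 43.14.

α = 7.86, β = 43.14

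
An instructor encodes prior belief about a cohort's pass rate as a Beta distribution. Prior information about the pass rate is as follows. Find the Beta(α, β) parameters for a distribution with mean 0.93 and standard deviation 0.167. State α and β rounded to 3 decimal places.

σ² = 0.167² = 0.027889.
With s = α+β, Var = μ(1−μ)/(s+1), so s+1 = (0.93×0.07)/0.027889 = 2.3343 and s = 1.3343.
α = μs = 1.241, β = (1−μ)s = 0.093.

α = 1.241, β = 0.093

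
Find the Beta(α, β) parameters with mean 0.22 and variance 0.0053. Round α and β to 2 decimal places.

α = 6.90, β = 24.47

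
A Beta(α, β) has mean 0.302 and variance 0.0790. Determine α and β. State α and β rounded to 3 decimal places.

α = 0.504, β = 1.164

Let s = α+β. The Beta variance is μ(1−μ)/(s+1).
So s+1 = μ(1−μ)/σ² = (0.302×0.698)/0.0790 = 0.210796/0.0790 = 2.6683, giving s = 1.6683.
Then α = μs = 0.302×1.6683 = 0.504 and β = (1−μ)s = 0.698×1.6683 = 1.164.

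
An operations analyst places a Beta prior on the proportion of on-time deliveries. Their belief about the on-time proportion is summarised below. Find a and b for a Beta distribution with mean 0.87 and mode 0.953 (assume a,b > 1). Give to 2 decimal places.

a = 9.50, b = 1.42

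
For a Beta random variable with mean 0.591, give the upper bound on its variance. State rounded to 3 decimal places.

0.242

For fixed mean μ the Beta variance is μ(1−μ)/(α+β+1), increasing as α+β decreases.
Its least upper bound (not attained) is μ(1−μ) = 0.591·0.409 = 0.242.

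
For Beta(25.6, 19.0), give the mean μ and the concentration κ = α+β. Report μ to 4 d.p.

μ = 0.5740, κ = 44.6

κ = α+β = 25.6+19.0 = 44.6; μ = α/κ = 25.6/44.6 = 0.5740.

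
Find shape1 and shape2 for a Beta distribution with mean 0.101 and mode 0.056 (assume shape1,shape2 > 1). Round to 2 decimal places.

shape1 = 1.99, shape2 = 17.74

With s = shape1+shape2: μ = shape1/s and mode = (shape1−1)/(s−2). Eliminating shape1 = μs,
μs − 1 = m(s−2) ⇒ s(μ−m) = 1−2m ⇒ s = 0.888/0.045 = 19.7333.
So shape1 = μs = 1.99, shape2 = (1−μ)s = 17.74.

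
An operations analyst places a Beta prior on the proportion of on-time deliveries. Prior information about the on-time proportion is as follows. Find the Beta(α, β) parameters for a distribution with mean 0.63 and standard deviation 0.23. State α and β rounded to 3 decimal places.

First σ² = 0.0529. Setting α = μn, β = (1−μ)n with n = α+β,
μ(1−μ)/(n+1) = 0.0529 ⇒ n+1 = 0.2331/0.0529 = 4.4064 ⇒ n = 3.4064.
Hence α = 0.63×3.4064 = 2.146, β = 0.37×3.4064 = 1.260.

α = 2.146, β = 1.260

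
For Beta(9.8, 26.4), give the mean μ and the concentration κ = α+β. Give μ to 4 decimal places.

μ = 0.2707, κ = 36.2

κ = α+β = 9.8+26.4 = 36.2; μ = α/κ = 9.8/36.2 = 0.2707.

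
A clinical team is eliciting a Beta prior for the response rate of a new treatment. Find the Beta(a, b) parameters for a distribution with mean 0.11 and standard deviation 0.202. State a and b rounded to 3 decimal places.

a = 0.154, b = 1.245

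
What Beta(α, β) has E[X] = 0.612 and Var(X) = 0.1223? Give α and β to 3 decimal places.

α = 0.576, β = 0.365

By moment matching, α+β = μ(1−μ)/σ² − 1 = (0.612·0.388)/0.1223 − 1 = 1.9416 − 1 = 0.9416.
Since α/(α+β) = μ, α = 0.612·0.9416 = 0.576 and β = 0.388·0.9416 = 0.365.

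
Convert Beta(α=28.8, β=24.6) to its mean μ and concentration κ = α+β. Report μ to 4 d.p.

κ = α+β = 28.8+24.6 = 53.4; μ = α/κ = 28.8/53.4 = 0.5393.

μ = 0.5393, κ = 53.4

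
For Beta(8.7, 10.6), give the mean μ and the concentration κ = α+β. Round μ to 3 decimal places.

μ = 0.451, κ = 19.3

κ = α+β = 8.7+10.6 = 19.3; μ = α/κ = 8.7/19.3 = 0.451.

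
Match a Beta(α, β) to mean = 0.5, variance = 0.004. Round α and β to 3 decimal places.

α = 30.750, β = 30.750

By moment matching, α+β = μ(1−μ)/σ² − 1 = (0.5·0.5)/0.004 − 1 = 62.5000 − 1 = 61.5000.
Since α/(α+β) = μ, α = 0.5·61.5000 = 30.750 and β = 0.5·61.5000 = 30.750.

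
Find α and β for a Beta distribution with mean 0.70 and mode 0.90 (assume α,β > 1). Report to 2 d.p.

With s = α+β: μ = α/s and mode = (α−1)/(s−2). Eliminating α = μs,
μs − 1 = m(s−2) ⇒ s(μ−m) = 1−2m ⇒ s = -0.80/-0.20 = 4.0000.
So α = μs = 2.80, β = (1−μ)s = 1.20.

α = 2.80, β = 1.20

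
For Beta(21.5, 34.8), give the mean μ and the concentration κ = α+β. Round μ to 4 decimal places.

κ = α+β = 21.5+34.8 = 56.3; μ = α/κ = 21.5/56.3 = 0.3819.

μ = 0.3819, κ = 56.3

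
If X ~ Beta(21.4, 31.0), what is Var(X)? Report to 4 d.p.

0.0045

Var = αβ/[(α+β)²(α+β+1)] = (21.4×31.0)/(52.4²×53.4) = 663.40/146623.584 = 0.0045.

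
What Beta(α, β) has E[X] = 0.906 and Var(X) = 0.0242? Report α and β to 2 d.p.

α = 2.28, β = 0.24

Let s = α+β. The Beta variance is μ(1−μ)/(s+1).
So s+1 = μ(1−μ)/σ² = (0.906×0.094)/0.0242 = 0.085164/0.0242 = 3.5192, giving s = 2.5192.
Then α = μs = 0.906×2.5192 = 2.28 and β = (1−μ)s = 0.094×2.5192 = 0.24.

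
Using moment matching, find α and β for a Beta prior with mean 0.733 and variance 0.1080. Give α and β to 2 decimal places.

Let s = α+β. The Beta variance is μ(1−μ)/(s+1).
So s+1 = μ(1−μ)/σ² = (0.733×0.267)/0.1080 = 0.195711/0.1080 = 1.8121, giving s = 0.8121.
Then α = μs = 0.733×0.8121 = 0.60 and β = (1−μ)s = 0.267×0.8121 = 0.22.

α = 0.60, β = 0.22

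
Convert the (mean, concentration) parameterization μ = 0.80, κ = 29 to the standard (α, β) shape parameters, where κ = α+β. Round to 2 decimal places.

Split κ in proportion μ : (1−μ): α = 0.80·29 = 23.20, β = 29 − 23.20 = 5.80.

α = 23.20, β = 5.80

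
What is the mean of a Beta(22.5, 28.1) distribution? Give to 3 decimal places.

0.445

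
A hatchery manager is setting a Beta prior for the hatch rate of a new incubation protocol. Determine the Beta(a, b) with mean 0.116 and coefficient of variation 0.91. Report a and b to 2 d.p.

σ = CV·μ = 0.91×0.116 = 0.10556, so σ² = 0.011143.
s+1 = μ(1−μ)/σ² = 0.102544/0.011143 = 9.2026, so s = a+b = 8.2026.
a = μs = 0.95, b = (1−μ)s = 7.25.

a = 0.95, b = 7.25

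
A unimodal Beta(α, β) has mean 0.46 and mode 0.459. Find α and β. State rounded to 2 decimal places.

With s = α+β: μ = α/s and mode = (α−1)/(s−2). Eliminating α = μs,
μs − 1 = m(s−2) ⇒ s(μ−m) = 1−2m ⇒ s = 0.082/0.001 = 82.0000.
So α = μs = 37.72, β = (1−μ)s = 44.28.

α = 37.72, β = 44.28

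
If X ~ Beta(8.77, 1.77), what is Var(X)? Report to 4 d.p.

0.0121

μ = 8.77/10.54 = 0.832068; Var = μ(1−μ)/(α+β+1) = 0.1397306/11.54 = 0.0121.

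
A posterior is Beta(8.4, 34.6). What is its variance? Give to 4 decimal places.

0.0036

Var = αβ/[(α+β)²(α+β+1)] = (8.4×34.6)/(43.0²×44.0) = 290.64/81356.000 = 0.0036.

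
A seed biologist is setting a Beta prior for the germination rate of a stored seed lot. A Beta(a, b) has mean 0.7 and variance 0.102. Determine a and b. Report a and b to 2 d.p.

Write ν = a+b; then a = μν and Var = μ(1−μ)/(ν+1).
ν = μ(1−μ)/Var − 1 = 0.21/0.102 − 1 = 1.0588.
a = 0.7·1.0588 = 0.74, b = 0.3·1.0588 = 0.32.

a = 0.74, b = 0.32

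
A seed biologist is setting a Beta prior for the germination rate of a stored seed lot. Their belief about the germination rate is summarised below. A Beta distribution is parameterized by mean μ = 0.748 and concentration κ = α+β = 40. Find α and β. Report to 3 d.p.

α = 29.920, β = 10.080

Split κ in proportion μ : (1−μ): α = 0.748·40 = 29.920, β = 40 − 29.920 = 10.080.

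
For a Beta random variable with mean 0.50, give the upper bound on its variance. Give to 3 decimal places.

0.250

Var = μ(1−μ)/(α+β+1), which approaches μ(1−μ) as α+β → 0.
So the supremum is μ(1−μ) = 0.50×0.50 = 0.250.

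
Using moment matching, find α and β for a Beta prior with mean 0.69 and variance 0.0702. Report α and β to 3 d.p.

Write ν = α+β; then α = μν and Var = μ(1−μ)/(ν+1).
ν = μ(1−μ)/Var − 1 = 0.2139/0.0702 − 1 = 2.0470.
α = 0.69·2.0470 = 1.412, β = 0.31·2.0470 = 0.635.

α = 1.412, β = 0.635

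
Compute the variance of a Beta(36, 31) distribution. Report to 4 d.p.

0.0037

μ = 36/67 = 0.537313; Var = μ(1−μ)/(α+β+1) = 0.2486077/68 = 0.0037.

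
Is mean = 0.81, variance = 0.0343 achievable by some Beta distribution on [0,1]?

For any Beta, Var(X) < E[X]·(1−E[X]).
Here μ(1−μ) = 0.81×0.19 = 0.1539, and 0.0343 < 0.1539.

Yes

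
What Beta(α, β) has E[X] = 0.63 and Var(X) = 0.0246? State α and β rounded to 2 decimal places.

Write ν = α+β; then α = μν and Var = μ(1−μ)/(ν+1).
ν = μ(1−μ)/Var − 1 = 0.2331/0.0246 − 1 = 8.4756.
α = 0.63·8.4756 = 5.34, β = 0.37·8.4756 = 3.14.

α = 5.34, β = 3.14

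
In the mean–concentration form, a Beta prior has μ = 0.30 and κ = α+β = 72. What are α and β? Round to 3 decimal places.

α = μκ = 0.30×72 = 21.600 and β = (1−μ)κ = 0.70×72 = 50.400.

α = 21.600, β = 50.400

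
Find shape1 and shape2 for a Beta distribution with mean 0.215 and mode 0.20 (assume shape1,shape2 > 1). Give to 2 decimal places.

Let s = shape1+shape2. Mean gives shape1 = μs = 0.215s; mode gives (shape1−1)/(s−2) = 0.20.
Substituting: 0.215s − 1 = 0.20(s−2) = 0.20s − 0.40, so 0.015s = 0.60 and s = 40.0000.
Then shape1 = 0.215×40.0000 = 8.60 and shape2 = s−shape1 = 31.40.

shape1 = 8.60, shape2 = 31.40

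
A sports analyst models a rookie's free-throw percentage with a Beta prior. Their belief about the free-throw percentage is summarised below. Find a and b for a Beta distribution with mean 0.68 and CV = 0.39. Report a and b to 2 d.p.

a = 1.42, b = 0.67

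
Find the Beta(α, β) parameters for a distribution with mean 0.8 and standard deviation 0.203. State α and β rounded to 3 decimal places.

α = 2.306, β = 0.577

First σ² = 0.041209. Setting α = μn, β = (1−μ)n with n = α+β,
μ(1−μ)/(n+1) = 0.041209 ⇒ n+1 = 0.16/0.041209 = 3.8826 ⇒ n = 2.8826.
Hence α = 0.8×2.8826 = 2.306, β = 0.2×2.8826 = 0.577.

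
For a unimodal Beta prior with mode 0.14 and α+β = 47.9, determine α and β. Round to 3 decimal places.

Mode = (α−1)/(κ−2) with κ = α+β, so α−1 = 0.14·45.9 = 6.426.
α = 7.426; β = κ − α = 40.474.

α = 7.426, β = 40.474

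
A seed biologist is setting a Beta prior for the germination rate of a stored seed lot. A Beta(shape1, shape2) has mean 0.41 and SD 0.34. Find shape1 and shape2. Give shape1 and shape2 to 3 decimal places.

shape1 = 0.448, shape2 = 0.645

First σ² = 0.1156. Setting shape1 = μn, shape2 = (1−μ)n with n = shape1+shape2,
μ(1−μ)/(n+1) = 0.1156 ⇒ n+1 = 0.2419/0.1156 = 2.0926 ⇒ n = 1.0926.
Hence shape1 = 0.41×1.0926 = 0.448, shape2 = 0.59×1.0926 = 0.645.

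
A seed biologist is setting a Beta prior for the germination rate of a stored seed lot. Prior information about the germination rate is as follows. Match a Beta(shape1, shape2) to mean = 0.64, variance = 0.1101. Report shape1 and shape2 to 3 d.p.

shape1 = 0.699, shape2 = 0.393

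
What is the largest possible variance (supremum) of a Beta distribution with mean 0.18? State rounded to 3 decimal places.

0.148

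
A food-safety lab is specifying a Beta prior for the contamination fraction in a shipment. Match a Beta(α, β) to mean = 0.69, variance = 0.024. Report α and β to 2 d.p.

α = 5.46, β = 2.45

By moment matching, α+β = μ(1−μ)/σ² − 1 = (0.69·0.31)/0.024 − 1 = 8.9125 − 1 = 7.9125.
Since α/(α+β) = μ, α = 0.69·7.9125 = 5.46 and β = 0.31·7.9125 = 2.45.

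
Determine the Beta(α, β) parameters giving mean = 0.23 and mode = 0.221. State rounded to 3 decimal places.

α = 14.260, β = 47.740

With s = α+β: μ = α/s and mode = (α−1)/(s−2). Eliminating α = μs,
μs − 1 = m(s−2) ⇒ s(μ−m) = 1−2m ⇒ s = 0.558/0.009 = 62.0000.
So α = μs = 14.260, β = (1−μ)s = 47.740.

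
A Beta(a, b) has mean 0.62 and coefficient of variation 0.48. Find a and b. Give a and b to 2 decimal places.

a = 1.03, b = 0.63

Var = (CV·μ)² = (0.48×0.62)² = 0.088566.
a+b = μ(1−μ)/Var − 1 = 0.2356/0.088566 − 1 = 1.6602.
Thus a = 0.62·1.6602 = 1.03 and b = 0.38·1.6602 = 0.63.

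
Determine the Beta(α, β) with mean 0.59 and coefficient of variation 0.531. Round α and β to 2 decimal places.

Var = (CV·μ)² = (0.531×0.59)² = 0.098151.
α+β = μ(1−μ)/Var − 1 = 0.2419/0.098151 − 1 = 1.4646.
Thus α = 0.59·1.4646 = 0.86 and β = 0.41·1.4646 = 0.60.

α = 0.86, β = 0.60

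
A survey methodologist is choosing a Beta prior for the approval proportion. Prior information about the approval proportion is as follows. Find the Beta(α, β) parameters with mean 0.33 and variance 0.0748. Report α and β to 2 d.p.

Write ν = α+β; then α = μν and Var = μ(1−μ)/(ν+1).
ν = μ(1−μ)/Var − 1 = 0.2211/0.0748 − 1 = 1.9559.
α = 0.33·1.9559 = 0.65, β = 0.67·1.9559 = 1.31.

α = 0.65, β = 1.31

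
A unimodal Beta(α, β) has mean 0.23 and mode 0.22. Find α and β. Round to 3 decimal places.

With s = α+β: μ = α/s and mode = (α−1)/(s−2). Eliminating α = μs,
μs − 1 = m(s−2) ⇒ s(μ−m) = 1−2m ⇒ s = 0.56/0.01 = 56.0000.
So α = μs = 12.880, β = (1−μ)s = 43.120.

α = 12.880, β = 43.120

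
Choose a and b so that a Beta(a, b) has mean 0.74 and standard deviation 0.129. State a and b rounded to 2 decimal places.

a = 7.82, b = 2.75

First σ² = 0.016641. Setting a = μn, b = (1−μ)n with n = a+b,
μ(1−μ)/(n+1) = 0.016641 ⇒ n+1 = 0.1924/0.016641 = 11.5618 ⇒ n = 10.5618.
Hence a = 0.74×10.5618 = 7.82, b = 0.26×10.5618 = 2.75.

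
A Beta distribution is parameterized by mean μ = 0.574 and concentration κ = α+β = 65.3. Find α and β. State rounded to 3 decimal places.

Split κ in proportion μ : (1−μ): α = 0.574·65.3 = 37.482, β = 65.3 − 37.482 = 27.818.

α = 37.482, β = 27.818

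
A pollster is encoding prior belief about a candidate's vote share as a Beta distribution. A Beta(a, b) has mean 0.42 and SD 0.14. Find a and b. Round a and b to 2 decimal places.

a = 4.80, b = 6.63

Variance = 0.14² = 0.0196. The moment-matching identity a+b = μ(1−μ)/Var − 1 gives
a+b = 0.2436/0.0196 − 1 = 11.4286, so a = μ·11.4286 = 4.80 and b = (1−μ)·11.4286 = 6.63.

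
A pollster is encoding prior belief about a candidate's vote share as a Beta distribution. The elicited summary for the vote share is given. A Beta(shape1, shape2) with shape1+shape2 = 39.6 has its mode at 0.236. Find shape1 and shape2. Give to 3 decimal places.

shape1 = 9.874, shape2 = 29.726

Mode = (shape1−1)/(κ−2) with κ = shape1+shape2, so shape1−1 = 0.236·37.6 = 8.874.
shape1 = 9.874; shape2 = κ − shape1 = 29.726.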